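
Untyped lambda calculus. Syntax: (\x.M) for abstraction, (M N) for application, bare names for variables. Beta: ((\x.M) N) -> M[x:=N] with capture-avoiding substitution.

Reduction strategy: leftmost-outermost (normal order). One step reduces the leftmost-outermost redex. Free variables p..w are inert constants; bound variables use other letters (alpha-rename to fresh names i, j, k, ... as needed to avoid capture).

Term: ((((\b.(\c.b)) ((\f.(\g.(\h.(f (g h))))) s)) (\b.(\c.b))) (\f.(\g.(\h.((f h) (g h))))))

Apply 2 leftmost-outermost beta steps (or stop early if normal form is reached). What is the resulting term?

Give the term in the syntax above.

Answer: (((\f.(\g.(\h.(f (g h))))) s) (\f.(\g.(\h.((f h) (g h))))))

Derivation:
Step 0: ((((\b.(\c.b)) ((\f.(\g.(\h.(f (g h))))) s)) (\b.(\c.b))) (\f.(\g.(\h.((f h) (g h))))))
Step 1: (((\c.((\f.(\g.(\h.(f (g h))))) s)) (\b.(\c.b))) (\f.(\g.(\h.((f h) (g h))))))
Step 2: (((\f.(\g.(\h.(f (g h))))) s) (\f.(\g.(\h.((f h) (g h))))))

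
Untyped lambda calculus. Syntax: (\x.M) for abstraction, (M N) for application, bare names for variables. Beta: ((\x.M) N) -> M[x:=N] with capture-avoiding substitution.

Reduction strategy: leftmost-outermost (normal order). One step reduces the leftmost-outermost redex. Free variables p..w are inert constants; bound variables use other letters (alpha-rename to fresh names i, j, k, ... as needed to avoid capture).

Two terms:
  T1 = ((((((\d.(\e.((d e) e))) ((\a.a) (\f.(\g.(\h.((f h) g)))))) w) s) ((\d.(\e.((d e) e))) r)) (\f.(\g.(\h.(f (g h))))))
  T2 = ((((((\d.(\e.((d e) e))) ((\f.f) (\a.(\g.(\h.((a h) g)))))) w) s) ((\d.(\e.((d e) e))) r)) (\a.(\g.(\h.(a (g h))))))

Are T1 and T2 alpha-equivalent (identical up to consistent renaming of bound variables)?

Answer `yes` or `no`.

Answer: yes

Derivation:
Term 1: ((((((\d.(\e.((d e) e))) ((\a.a) (\f.(\g.(\h.((f h) g)))))) w) s) ((\d.(\e.((d e) e))) r)) (\f.(\g.(\h.(f (g h))))))
Term 2: ((((((\d.(\e.((d e) e))) ((\f.f) (\a.(\g.(\h.((a h) g)))))) w) s) ((\d.(\e.((d e) e))) r)) (\a.(\g.(\h.(a (g h))))))
Alpha-equivalence: compare structure up to binder renaming.
Result: True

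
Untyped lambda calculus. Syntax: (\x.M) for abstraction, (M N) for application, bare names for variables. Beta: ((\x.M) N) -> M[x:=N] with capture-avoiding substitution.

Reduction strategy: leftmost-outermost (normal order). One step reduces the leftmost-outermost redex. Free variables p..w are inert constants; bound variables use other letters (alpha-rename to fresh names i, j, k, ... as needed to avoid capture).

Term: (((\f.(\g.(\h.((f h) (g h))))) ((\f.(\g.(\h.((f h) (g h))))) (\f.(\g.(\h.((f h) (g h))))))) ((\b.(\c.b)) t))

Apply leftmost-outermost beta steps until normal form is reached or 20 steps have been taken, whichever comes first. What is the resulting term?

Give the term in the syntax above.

Answer: (\h.(\i.((t i) ((h t) i))))

Derivation:
Step 0: (((\f.(\g.(\h.((f h) (g h))))) ((\f.(\g.(\h.((f h) (g h))))) (\f.(\g.(\h.((f h) (g h))))))) ((\b.(\c.b)) t))
Step 1: ((\g.(\h.((((\f.(\g.(\h.((f h) (g h))))) (\f.(\g.(\h.((f h) (g h)))))) h) (g h)))) ((\b.(\c.b)) t))
Step 2: (\h.((((\f.(\g.(\h.((f h) (g h))))) (\f.(\g.(\h.((f h) (g h)))))) h) (((\b.(\c.b)) t) h)))
Step 3: (\h.(((\g.(\h.(((\f.(\g.(\h.((f h) (g h))))) h) (g h)))) h) (((\b.(\c.b)) t) h)))
Step 4: (\h.((\i.(((\f.(\g.(\h.((f h) (g h))))) i) (h i))) (((\b.(\c.b)) t) h)))
Step 5: (\h.(((\f.(\g.(\h.((f h) (g h))))) (((\b.(\c.b)) t) h)) (h (((\b.(\c.b)) t) h))))
Step 6: (\h.((\g.(\i.(((((\b.(\c.b)) t) h) i) (g i)))) (h (((\b.(\c.b)) t) h))))
Step 7: (\h.(\i.(((((\b.(\c.b)) t) h) i) ((h (((\b.(\c.b)) t) h)) i))))
Step 8: (\h.(\i.((((\c.t) h) i) ((h (((\b.(\c.b)) t) h)) i))))
Step 9: (\h.(\i.((t i) ((h (((\b.(\c.b)) t) h)) i))))
Step 10: (\h.(\i.((t i) ((h ((\c.t) h)) i))))
Step 11: (\h.(\i.((t i) ((h t) i))))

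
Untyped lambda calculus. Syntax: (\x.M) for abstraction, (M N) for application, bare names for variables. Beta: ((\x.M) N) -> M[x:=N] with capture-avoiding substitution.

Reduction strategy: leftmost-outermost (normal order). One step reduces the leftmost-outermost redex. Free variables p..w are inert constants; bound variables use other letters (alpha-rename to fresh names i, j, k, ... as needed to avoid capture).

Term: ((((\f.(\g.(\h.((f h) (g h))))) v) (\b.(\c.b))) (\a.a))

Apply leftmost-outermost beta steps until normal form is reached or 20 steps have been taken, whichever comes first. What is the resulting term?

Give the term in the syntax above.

Step 0: ((((\f.(\g.(\h.((f h) (g h))))) v) (\b.(\c.b))) (\a.a))
Step 1: (((\g.(\h.((v h) (g h)))) (\b.(\c.b))) (\a.a))
Step 2: ((\h.((v h) ((\b.(\c.b)) h))) (\a.a))
Step 3: ((v (\a.a)) ((\b.(\c.b)) (\a.a)))
Step 4: ((v (\a.a)) (\c.(\a.a)))

Answer: ((v (\a.a)) (\c.(\a.a)))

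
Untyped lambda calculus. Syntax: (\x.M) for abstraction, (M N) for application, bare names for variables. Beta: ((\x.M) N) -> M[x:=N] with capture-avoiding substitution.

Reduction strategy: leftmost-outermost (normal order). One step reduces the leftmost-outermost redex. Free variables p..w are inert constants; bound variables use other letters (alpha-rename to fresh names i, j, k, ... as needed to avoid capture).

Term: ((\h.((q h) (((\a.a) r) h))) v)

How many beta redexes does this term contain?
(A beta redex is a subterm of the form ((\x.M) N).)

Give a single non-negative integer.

Answer: 2

Derivation:
Term: ((\h.((q h) (((\a.a) r) h))) v)
  Redex: ((\h.((q h) (((\a.a) r) h))) v)
  Redex: ((\a.a) r)
Total redexes: 2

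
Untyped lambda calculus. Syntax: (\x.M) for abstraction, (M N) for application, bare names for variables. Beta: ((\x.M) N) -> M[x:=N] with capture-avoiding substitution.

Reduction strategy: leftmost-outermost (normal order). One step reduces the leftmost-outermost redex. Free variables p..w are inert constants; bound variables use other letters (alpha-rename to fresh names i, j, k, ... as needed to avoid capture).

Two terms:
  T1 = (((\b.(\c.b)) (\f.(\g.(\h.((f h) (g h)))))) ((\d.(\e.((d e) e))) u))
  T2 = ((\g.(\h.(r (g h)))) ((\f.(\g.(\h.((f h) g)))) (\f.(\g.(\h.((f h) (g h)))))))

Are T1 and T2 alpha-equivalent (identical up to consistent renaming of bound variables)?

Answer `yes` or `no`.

Answer: no

Derivation:
Term 1: (((\b.(\c.b)) (\f.(\g.(\h.((f h) (g h)))))) ((\d.(\e.((d e) e))) u))
Term 2: ((\g.(\h.(r (g h)))) ((\f.(\g.(\h.((f h) g)))) (\f.(\g.(\h.((f h) (g h)))))))
Alpha-equivalence: compare structure up to binder renaming.
Result: False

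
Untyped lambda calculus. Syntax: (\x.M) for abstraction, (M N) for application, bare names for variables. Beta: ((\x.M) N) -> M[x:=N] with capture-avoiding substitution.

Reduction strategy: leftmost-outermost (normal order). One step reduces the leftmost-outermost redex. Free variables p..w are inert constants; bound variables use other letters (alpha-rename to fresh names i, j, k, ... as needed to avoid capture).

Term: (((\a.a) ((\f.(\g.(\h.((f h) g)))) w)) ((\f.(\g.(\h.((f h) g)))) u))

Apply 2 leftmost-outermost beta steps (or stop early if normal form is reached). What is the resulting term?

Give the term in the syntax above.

Answer: ((\g.(\h.((w h) g))) ((\f.(\g.(\h.((f h) g)))) u))

Derivation:
Step 0: (((\a.a) ((\f.(\g.(\h.((f h) g)))) w)) ((\f.(\g.(\h.((f h) g)))) u))
Step 1: (((\f.(\g.(\h.((f h) g)))) w) ((\f.(\g.(\h.((f h) g)))) u))
Step 2: ((\g.(\h.((w h) g))) ((\f.(\g.(\h.((f h) g)))) u))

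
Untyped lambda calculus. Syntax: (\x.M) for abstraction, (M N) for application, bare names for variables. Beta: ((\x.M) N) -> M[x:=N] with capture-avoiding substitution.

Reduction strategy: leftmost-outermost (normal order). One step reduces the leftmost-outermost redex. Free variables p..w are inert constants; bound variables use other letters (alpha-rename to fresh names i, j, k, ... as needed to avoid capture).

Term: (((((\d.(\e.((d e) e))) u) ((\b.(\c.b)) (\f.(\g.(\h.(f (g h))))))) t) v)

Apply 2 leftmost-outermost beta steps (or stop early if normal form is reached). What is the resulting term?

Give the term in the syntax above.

Answer: ((((u ((\b.(\c.b)) (\f.(\g.(\h.(f (g h))))))) ((\b.(\c.b)) (\f.(\g.(\h.(f (g h))))))) t) v)

Derivation:
Step 0: (((((\d.(\e.((d e) e))) u) ((\b.(\c.b)) (\f.(\g.(\h.(f (g h))))))) t) v)
Step 1: ((((\e.((u e) e)) ((\b.(\c.b)) (\f.(\g.(\h.(f (g h))))))) t) v)
Step 2: ((((u ((\b.(\c.b)) (\f.(\g.(\h.(f (g h))))))) ((\b.(\c.b)) (\f.(\g.(\h.(f (g h))))))) t) v)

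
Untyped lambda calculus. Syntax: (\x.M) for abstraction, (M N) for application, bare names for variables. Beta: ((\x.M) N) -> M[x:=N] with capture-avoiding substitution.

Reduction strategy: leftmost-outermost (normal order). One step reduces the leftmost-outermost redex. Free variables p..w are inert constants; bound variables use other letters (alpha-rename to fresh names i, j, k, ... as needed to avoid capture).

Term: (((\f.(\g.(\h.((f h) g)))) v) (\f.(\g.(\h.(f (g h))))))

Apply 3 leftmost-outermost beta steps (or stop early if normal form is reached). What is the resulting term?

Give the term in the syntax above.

Step 0: (((\f.(\g.(\h.((f h) g)))) v) (\f.(\g.(\h.(f (g h))))))
Step 1: ((\g.(\h.((v h) g))) (\f.(\g.(\h.(f (g h))))))
Step 2: (\h.((v h) (\f.(\g.(\h.(f (g h)))))))
Step 3: (normal form reached)

Answer: (\h.((v h) (\f.(\g.(\h.(f (g h)))))))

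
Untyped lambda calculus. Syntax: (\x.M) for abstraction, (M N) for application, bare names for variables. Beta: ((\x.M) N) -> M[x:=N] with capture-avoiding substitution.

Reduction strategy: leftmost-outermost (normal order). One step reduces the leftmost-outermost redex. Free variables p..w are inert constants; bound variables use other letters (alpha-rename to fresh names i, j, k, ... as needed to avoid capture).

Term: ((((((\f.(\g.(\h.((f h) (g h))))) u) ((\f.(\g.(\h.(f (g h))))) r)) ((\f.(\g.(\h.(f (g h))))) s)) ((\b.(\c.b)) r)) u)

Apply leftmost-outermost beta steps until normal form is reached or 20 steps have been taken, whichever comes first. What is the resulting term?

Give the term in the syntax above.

Step 0: ((((((\f.(\g.(\h.((f h) (g h))))) u) ((\f.(\g.(\h.(f (g h))))) r)) ((\f.(\g.(\h.(f (g h))))) s)) ((\b.(\c.b)) r)) u)
Step 1: (((((\g.(\h.((u h) (g h)))) ((\f.(\g.(\h.(f (g h))))) r)) ((\f.(\g.(\h.(f (g h))))) s)) ((\b.(\c.b)) r)) u)
Step 2: ((((\h.((u h) (((\f.(\g.(\h.(f (g h))))) r) h))) ((\f.(\g.(\h.(f (g h))))) s)) ((\b.(\c.b)) r)) u)
Step 3: ((((u ((\f.(\g.(\h.(f (g h))))) s)) (((\f.(\g.(\h.(f (g h))))) r) ((\f.(\g.(\h.(f (g h))))) s))) ((\b.(\c.b)) r)) u)
Step 4: ((((u (\g.(\h.(s (g h))))) (((\f.(\g.(\h.(f (g h))))) r) ((\f.(\g.(\h.(f (g h))))) s))) ((\b.(\c.b)) r)) u)
Step 5: ((((u (\g.(\h.(s (g h))))) ((\g.(\h.(r (g h)))) ((\f.(\g.(\h.(f (g h))))) s))) ((\b.(\c.b)) r)) u)
Step 6: ((((u (\g.(\h.(s (g h))))) (\h.(r (((\f.(\g.(\h.(f (g h))))) s) h)))) ((\b.(\c.b)) r)) u)
Step 7: ((((u (\g.(\h.(s (g h))))) (\h.(r ((\g.(\h.(s (g h)))) h)))) ((\b.(\c.b)) r)) u)
Step 8: ((((u (\g.(\h.(s (g h))))) (\h.(r (\i.(s (h i)))))) ((\b.(\c.b)) r)) u)
Step 9: ((((u (\g.(\h.(s (g h))))) (\h.(r (\i.(s (h i)))))) (\c.r)) u)

Answer: ((((u (\g.(\h.(s (g h))))) (\h.(r (\i.(s (h i)))))) (\c.r)) u)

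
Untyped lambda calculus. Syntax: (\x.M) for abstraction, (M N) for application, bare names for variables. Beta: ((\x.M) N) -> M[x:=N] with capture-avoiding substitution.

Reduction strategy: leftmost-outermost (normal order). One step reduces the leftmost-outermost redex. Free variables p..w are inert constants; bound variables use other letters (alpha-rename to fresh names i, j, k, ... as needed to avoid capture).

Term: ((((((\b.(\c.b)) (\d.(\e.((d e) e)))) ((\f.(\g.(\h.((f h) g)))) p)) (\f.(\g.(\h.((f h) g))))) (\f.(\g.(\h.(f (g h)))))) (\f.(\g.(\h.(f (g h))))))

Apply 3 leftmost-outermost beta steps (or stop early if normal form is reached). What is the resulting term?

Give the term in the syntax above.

Step 0: ((((((\b.(\c.b)) (\d.(\e.((d e) e)))) ((\f.(\g.(\h.((f h) g)))) p)) (\f.(\g.(\h.((f h) g))))) (\f.(\g.(\h.(f (g h)))))) (\f.(\g.(\h.(f (g h))))))
Step 1: (((((\c.(\d.(\e.((d e) e)))) ((\f.(\g.(\h.((f h) g)))) p)) (\f.(\g.(\h.((f h) g))))) (\f.(\g.(\h.(f (g h)))))) (\f.(\g.(\h.(f (g h))))))
Step 2: ((((\d.(\e.((d e) e))) (\f.(\g.(\h.((f h) g))))) (\f.(\g.(\h.(f (g h)))))) (\f.(\g.(\h.(f (g h))))))
Step 3: (((\e.(((\f.(\g.(\h.((f h) g)))) e) e)) (\f.(\g.(\h.(f (g h)))))) (\f.(\g.(\h.(f (g h))))))

Answer: (((\e.(((\f.(\g.(\h.((f h) g)))) e) e)) (\f.(\g.(\h.(f (g h)))))) (\f.(\g.(\h.(f (g h))))))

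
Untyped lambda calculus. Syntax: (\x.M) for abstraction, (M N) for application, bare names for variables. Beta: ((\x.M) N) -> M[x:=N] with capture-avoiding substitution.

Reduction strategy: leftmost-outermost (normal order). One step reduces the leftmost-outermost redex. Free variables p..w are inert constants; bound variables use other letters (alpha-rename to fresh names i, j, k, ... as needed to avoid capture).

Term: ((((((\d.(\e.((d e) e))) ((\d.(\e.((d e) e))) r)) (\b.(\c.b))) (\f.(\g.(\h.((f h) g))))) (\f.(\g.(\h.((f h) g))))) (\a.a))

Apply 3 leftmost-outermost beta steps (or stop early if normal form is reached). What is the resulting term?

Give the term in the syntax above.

Answer: ((((((\e.((r e) e)) (\b.(\c.b))) (\b.(\c.b))) (\f.(\g.(\h.((f h) g))))) (\f.(\g.(\h.((f h) g))))) (\a.a))

Derivation:
Step 0: ((((((\d.(\e.((d e) e))) ((\d.(\e.((d e) e))) r)) (\b.(\c.b))) (\f.(\g.(\h.((f h) g))))) (\f.(\g.(\h.((f h) g))))) (\a.a))
Step 1: (((((\e.((((\d.(\e.((d e) e))) r) e) e)) (\b.(\c.b))) (\f.(\g.(\h.((f h) g))))) (\f.(\g.(\h.((f h) g))))) (\a.a))
Step 2: (((((((\d.(\e.((d e) e))) r) (\b.(\c.b))) (\b.(\c.b))) (\f.(\g.(\h.((f h) g))))) (\f.(\g.(\h.((f h) g))))) (\a.a))
Step 3: ((((((\e.((r e) e)) (\b.(\c.b))) (\b.(\c.b))) (\f.(\g.(\h.((f h) g))))) (\f.(\g.(\h.((f h) g))))) (\a.a))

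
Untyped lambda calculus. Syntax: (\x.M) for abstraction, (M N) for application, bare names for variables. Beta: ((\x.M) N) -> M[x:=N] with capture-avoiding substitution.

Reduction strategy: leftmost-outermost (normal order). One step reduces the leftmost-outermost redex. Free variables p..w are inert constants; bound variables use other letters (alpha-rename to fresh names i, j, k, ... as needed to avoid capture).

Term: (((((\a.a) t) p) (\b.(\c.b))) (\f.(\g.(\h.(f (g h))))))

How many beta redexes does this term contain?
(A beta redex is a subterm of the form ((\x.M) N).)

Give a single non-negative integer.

Answer: 1

Derivation:
Term: (((((\a.a) t) p) (\b.(\c.b))) (\f.(\g.(\h.(f (g h))))))
  Redex: ((\a.a) t)
Total redexes: 1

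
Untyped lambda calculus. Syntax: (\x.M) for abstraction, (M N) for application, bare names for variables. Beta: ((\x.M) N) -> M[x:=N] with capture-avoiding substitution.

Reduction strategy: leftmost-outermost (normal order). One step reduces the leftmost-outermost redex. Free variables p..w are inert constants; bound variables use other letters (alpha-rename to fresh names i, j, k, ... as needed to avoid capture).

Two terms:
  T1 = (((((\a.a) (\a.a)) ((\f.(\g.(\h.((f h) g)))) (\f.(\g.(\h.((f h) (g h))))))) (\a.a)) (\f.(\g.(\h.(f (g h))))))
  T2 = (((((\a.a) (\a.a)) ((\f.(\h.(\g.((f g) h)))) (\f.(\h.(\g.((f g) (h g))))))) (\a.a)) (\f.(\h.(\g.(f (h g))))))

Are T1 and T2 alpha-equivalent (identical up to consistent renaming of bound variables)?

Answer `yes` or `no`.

Answer: yes

Derivation:
Term 1: (((((\a.a) (\a.a)) ((\f.(\g.(\h.((f h) g)))) (\f.(\g.(\h.((f h) (g h))))))) (\a.a)) (\f.(\g.(\h.(f (g h))))))
Term 2: (((((\a.a) (\a.a)) ((\f.(\h.(\g.((f g) h)))) (\f.(\h.(\g.((f g) (h g))))))) (\a.a)) (\f.(\h.(\g.(f (h g))))))
Alpha-equivalence: compare structure up to binder renaming.
Result: True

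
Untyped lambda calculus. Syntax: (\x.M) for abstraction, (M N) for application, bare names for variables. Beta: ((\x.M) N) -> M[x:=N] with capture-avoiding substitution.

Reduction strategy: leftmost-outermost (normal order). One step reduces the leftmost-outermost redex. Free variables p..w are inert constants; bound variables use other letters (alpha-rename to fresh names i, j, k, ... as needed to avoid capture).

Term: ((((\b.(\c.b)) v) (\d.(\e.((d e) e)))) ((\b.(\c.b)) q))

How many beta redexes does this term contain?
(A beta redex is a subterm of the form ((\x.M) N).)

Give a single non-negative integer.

Answer: 2

Derivation:
Term: ((((\b.(\c.b)) v) (\d.(\e.((d e) e)))) ((\b.(\c.b)) q))
  Redex: ((\b.(\c.b)) v)
  Redex: ((\b.(\c.b)) q)
Total redexes: 2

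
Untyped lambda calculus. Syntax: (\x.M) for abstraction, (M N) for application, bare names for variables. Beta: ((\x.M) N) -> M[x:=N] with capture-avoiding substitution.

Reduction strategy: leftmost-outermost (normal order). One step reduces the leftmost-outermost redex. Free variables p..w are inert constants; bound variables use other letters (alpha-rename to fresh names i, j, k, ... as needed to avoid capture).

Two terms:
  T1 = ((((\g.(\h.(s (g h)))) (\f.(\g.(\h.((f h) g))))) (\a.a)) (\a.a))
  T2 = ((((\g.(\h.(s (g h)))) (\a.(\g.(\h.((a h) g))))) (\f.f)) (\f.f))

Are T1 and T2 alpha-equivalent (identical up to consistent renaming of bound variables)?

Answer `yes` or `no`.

Term 1: ((((\g.(\h.(s (g h)))) (\f.(\g.(\h.((f h) g))))) (\a.a)) (\a.a))
Term 2: ((((\g.(\h.(s (g h)))) (\a.(\g.(\h.((a h) g))))) (\f.f)) (\f.f))
Alpha-equivalence: compare structure up to binder renaming.
Result: True

Answer: yes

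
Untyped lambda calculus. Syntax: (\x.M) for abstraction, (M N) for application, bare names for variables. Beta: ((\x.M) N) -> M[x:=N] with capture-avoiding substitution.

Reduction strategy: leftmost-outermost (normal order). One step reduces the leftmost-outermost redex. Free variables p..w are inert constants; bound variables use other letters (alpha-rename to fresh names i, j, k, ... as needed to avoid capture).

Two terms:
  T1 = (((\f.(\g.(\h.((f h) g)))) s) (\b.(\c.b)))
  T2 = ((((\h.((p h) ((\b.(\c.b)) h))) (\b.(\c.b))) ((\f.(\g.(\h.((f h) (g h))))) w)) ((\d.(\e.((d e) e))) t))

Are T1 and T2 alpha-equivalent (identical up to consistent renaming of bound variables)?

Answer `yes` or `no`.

Answer: no

Derivation:
Term 1: (((\f.(\g.(\h.((f h) g)))) s) (\b.(\c.b)))
Term 2: ((((\h.((p h) ((\b.(\c.b)) h))) (\b.(\c.b))) ((\f.(\g.(\h.((f h) (g h))))) w)) ((\d.(\e.((d e) e))) t))
Alpha-equivalence: compare structure up to binder renaming.
Result: False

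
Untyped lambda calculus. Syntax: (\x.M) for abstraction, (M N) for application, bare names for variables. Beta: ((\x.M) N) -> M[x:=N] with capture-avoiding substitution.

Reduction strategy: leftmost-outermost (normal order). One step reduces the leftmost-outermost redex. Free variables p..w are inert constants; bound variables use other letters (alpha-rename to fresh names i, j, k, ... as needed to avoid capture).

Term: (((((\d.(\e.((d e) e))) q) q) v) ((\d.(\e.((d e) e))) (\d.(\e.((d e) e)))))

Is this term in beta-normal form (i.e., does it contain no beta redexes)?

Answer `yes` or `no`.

Answer: no

Derivation:
Term: (((((\d.(\e.((d e) e))) q) q) v) ((\d.(\e.((d e) e))) (\d.(\e.((d e) e)))))
Found 2 beta redex(es).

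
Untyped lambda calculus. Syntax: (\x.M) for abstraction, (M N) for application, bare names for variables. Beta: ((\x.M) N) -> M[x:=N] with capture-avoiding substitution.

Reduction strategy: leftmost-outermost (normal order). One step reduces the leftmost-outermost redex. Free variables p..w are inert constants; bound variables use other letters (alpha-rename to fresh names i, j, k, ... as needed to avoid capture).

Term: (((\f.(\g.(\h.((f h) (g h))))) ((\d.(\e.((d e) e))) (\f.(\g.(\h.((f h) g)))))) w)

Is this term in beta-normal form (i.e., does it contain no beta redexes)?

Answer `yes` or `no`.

Term: (((\f.(\g.(\h.((f h) (g h))))) ((\d.(\e.((d e) e))) (\f.(\g.(\h.((f h) g)))))) w)
Found 2 beta redex(es).

Answer: no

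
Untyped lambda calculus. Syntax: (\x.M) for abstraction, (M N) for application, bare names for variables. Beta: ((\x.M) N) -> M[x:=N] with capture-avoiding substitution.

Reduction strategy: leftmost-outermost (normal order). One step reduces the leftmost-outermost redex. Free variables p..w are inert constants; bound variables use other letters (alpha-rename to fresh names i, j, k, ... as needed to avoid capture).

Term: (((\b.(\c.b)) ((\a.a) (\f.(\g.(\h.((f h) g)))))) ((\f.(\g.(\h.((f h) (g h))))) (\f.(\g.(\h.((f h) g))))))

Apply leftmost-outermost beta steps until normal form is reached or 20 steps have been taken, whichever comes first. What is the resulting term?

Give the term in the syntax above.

Answer: (\f.(\g.(\h.((f h) g))))

Derivation:
Step 0: (((\b.(\c.b)) ((\a.a) (\f.(\g.(\h.((f h) g)))))) ((\f.(\g.(\h.((f h) (g h))))) (\f.(\g.(\h.((f h) g))))))
Step 1: ((\c.((\a.a) (\f.(\g.(\h.((f h) g)))))) ((\f.(\g.(\h.((f h) (g h))))) (\f.(\g.(\h.((f h) g))))))
Step 2: ((\a.a) (\f.(\g.(\h.((f h) g)))))
Step 3: (\f.(\g.(\h.((f h) g))))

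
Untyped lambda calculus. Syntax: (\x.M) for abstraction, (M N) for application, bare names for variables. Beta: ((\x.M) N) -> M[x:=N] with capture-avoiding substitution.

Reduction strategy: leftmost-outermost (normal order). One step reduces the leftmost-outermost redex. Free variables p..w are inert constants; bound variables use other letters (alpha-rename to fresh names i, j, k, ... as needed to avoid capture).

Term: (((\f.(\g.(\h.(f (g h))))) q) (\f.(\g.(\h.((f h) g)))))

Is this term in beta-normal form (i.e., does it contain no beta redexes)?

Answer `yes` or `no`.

Answer: no

Derivation:
Term: (((\f.(\g.(\h.(f (g h))))) q) (\f.(\g.(\h.((f h) g)))))
Found 1 beta redex(es).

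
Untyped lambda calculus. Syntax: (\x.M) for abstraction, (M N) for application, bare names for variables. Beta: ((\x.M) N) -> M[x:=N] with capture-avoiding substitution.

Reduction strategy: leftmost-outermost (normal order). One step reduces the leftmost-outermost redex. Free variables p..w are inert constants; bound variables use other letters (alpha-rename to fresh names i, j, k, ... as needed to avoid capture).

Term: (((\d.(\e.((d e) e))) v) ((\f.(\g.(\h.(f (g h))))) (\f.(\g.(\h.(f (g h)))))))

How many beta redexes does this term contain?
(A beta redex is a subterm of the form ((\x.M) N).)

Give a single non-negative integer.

Answer: 2

Derivation:
Term: (((\d.(\e.((d e) e))) v) ((\f.(\g.(\h.(f (g h))))) (\f.(\g.(\h.(f (g h)))))))
  Redex: ((\d.(\e.((d e) e))) v)
  Redex: ((\f.(\g.(\h.(f (g h))))) (\f.(\g.(\h.(f (g h))))))
Total redexes: 2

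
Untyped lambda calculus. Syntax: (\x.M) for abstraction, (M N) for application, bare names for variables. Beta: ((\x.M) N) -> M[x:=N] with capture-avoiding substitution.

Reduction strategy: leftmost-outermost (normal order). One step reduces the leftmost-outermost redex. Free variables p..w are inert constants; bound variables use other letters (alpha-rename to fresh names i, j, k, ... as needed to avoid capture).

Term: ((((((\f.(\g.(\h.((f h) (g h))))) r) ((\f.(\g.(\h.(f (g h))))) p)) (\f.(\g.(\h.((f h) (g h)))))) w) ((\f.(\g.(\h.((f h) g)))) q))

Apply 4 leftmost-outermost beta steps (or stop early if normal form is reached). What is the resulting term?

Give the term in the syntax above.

Step 0: ((((((\f.(\g.(\h.((f h) (g h))))) r) ((\f.(\g.(\h.(f (g h))))) p)) (\f.(\g.(\h.((f h) (g h)))))) w) ((\f.(\g.(\h.((f h) g)))) q))
Step 1: (((((\g.(\h.((r h) (g h)))) ((\f.(\g.(\h.(f (g h))))) p)) (\f.(\g.(\h.((f h) (g h)))))) w) ((\f.(\g.(\h.((f h) g)))) q))
Step 2: ((((\h.((r h) (((\f.(\g.(\h.(f (g h))))) p) h))) (\f.(\g.(\h.((f h) (g h)))))) w) ((\f.(\g.(\h.((f h) g)))) q))
Step 3: ((((r (\f.(\g.(\h.((f h) (g h)))))) (((\f.(\g.(\h.(f (g h))))) p) (\f.(\g.(\h.((f h) (g h))))))) w) ((\f.(\g.(\h.((f h) g)))) q))
Step 4: ((((r (\f.(\g.(\h.((f h) (g h)))))) ((\g.(\h.(p (g h)))) (\f.(\g.(\h.((f h) (g h))))))) w) ((\f.(\g.(\h.((f h) g)))) q))

Answer: ((((r (\f.(\g.(\h.((f h) (g h)))))) ((\g.(\h.(p (g h)))) (\f.(\g.(\h.((f h) (g h))))))) w) ((\f.(\g.(\h.((f h) g)))) q))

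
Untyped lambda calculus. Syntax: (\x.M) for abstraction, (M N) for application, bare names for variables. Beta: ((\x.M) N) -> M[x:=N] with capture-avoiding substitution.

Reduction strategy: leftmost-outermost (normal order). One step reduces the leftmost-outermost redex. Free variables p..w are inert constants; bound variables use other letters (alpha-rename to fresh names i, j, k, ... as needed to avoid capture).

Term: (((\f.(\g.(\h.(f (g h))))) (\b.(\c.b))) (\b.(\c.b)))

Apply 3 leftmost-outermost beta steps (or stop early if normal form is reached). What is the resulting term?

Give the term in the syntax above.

Answer: (\h.(\c.((\b.(\c.b)) h)))

Derivation:
Step 0: (((\f.(\g.(\h.(f (g h))))) (\b.(\c.b))) (\b.(\c.b)))
Step 1: ((\g.(\h.((\b.(\c.b)) (g h)))) (\b.(\c.b)))
Step 2: (\h.((\b.(\c.b)) ((\b.(\c.b)) h)))
Step 3: (\h.(\c.((\b.(\c.b)) h)))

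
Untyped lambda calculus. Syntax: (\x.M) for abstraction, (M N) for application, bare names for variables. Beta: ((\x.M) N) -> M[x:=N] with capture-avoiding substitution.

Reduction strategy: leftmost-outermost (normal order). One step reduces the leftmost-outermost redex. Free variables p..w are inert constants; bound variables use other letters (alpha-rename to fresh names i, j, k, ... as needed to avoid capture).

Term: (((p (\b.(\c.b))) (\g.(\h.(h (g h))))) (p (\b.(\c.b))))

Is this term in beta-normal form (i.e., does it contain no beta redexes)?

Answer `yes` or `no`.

Term: (((p (\b.(\c.b))) (\g.(\h.(h (g h))))) (p (\b.(\c.b))))
No beta redexes found.

Answer: yes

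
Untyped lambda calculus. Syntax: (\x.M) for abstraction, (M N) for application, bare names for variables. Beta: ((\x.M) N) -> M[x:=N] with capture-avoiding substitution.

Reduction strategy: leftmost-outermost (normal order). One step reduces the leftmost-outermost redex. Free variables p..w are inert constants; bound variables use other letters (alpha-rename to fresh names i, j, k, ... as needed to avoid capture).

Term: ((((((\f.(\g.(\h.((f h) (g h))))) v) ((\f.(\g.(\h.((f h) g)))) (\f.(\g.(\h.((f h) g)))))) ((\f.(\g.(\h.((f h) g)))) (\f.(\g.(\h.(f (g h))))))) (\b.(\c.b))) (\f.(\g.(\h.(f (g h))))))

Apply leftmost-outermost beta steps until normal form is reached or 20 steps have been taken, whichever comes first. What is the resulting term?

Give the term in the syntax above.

Step 0: ((((((\f.(\g.(\h.((f h) (g h))))) v) ((\f.(\g.(\h.((f h) g)))) (\f.(\g.(\h.((f h) g)))))) ((\f.(\g.(\h.((f h) g)))) (\f.(\g.(\h.(f (g h))))))) (\b.(\c.b))) (\f.(\g.(\h.(f (g h))))))
Step 1: (((((\g.(\h.((v h) (g h)))) ((\f.(\g.(\h.((f h) g)))) (\f.(\g.(\h.((f h) g)))))) ((\f.(\g.(\h.((f h) g)))) (\f.(\g.(\h.(f (g h))))))) (\b.(\c.b))) (\f.(\g.(\h.(f (g h))))))
Step 2: ((((\h.((v h) (((\f.(\g.(\h.((f h) g)))) (\f.(\g.(\h.((f h) g))))) h))) ((\f.(\g.(\h.((f h) g)))) (\f.(\g.(\h.(f (g h))))))) (\b.(\c.b))) (\f.(\g.(\h.(f (g h))))))
Step 3: ((((v ((\f.(\g.(\h.((f h) g)))) (\f.(\g.(\h.(f (g h))))))) (((\f.(\g.(\h.((f h) g)))) (\f.(\g.(\h.((f h) g))))) ((\f.(\g.(\h.((f h) g)))) (\f.(\g.(\h.(f (g h)))))))) (\b.(\c.b))) (\f.(\g.(\h.(f (g h))))))
Step 4: ((((v (\g.(\h.(((\f.(\g.(\h.(f (g h))))) h) g)))) (((\f.(\g.(\h.((f h) g)))) (\f.(\g.(\h.((f h) g))))) ((\f.(\g.(\h.((f h) g)))) (\f.(\g.(\h.(f (g h)))))))) (\b.(\c.b))) (\f.(\g.(\h.(f (g h))))))
Step 5: ((((v (\g.(\h.((\g.(\i.(h (g i)))) g)))) (((\f.(\g.(\h.((f h) g)))) (\f.(\g.(\h.((f h) g))))) ((\f.(\g.(\h.((f h) g)))) (\f.(\g.(\h.(f (g h)))))))) (\b.(\c.b))) (\f.(\g.(\h.(f (g h))))))
Step 6: ((((v (\g.(\h.(\i.(h (g i)))))) (((\f.(\g.(\h.((f h) g)))) (\f.(\g.(\h.((f h) g))))) ((\f.(\g.(\h.((f h) g)))) (\f.(\g.(\h.(f (g h)))))))) (\b.(\c.b))) (\f.(\g.(\h.(f (g h))))))
Step 7: ((((v (\g.(\h.(\i.(h (g i)))))) ((\g.(\h.(((\f.(\g.(\h.((f h) g)))) h) g))) ((\f.(\g.(\h.((f h) g)))) (\f.(\g.(\h.(f (g h)))))))) (\b.(\c.b))) (\f.(\g.(\h.(f (g h))))))
Step 8: ((((v (\g.(\h.(\i.(h (g i)))))) (\h.(((\f.(\g.(\h.((f h) g)))) h) ((\f.(\g.(\h.((f h) g)))) (\f.(\g.(\h.(f (g h))))))))) (\b.(\c.b))) (\f.(\g.(\h.(f (g h))))))
Step 9: ((((v (\g.(\h.(\i.(h (g i)))))) (\h.((\g.(\i.((h i) g))) ((\f.(\g.(\h.((f h) g)))) (\f.(\g.(\h.(f (g h))))))))) (\b.(\c.b))) (\f.(\g.(\h.(f (g h))))))
Step 10: ((((v (\g.(\h.(\i.(h (g i)))))) (\h.(\i.((h i) ((\f.(\g.(\h.((f h) g)))) (\f.(\g.(\h.(f (g h)))))))))) (\b.(\c.b))) (\f.(\g.(\h.(f (g h))))))
Step 11: ((((v (\g.(\h.(\i.(h (g i)))))) (\h.(\i.((h i) (\g.(\h.(((\f.(\g.(\h.(f (g h))))) h) g))))))) (\b.(\c.b))) (\f.(\g.(\h.(f (g h))))))
Step 12: ((((v (\g.(\h.(\i.(h (g i)))))) (\h.(\i.((h i) (\g.(\h.((\g.(\i.(h (g i)))) g))))))) (\b.(\c.b))) (\f.(\g.(\h.(f (g h))))))
Step 13: ((((v (\g.(\h.(\i.(h (g i)))))) (\h.(\i.((h i) (\g.(\h.(\i.(h (g i))))))))) (\b.(\c.b))) (\f.(\g.(\h.(f (g h))))))

Answer: ((((v (\g.(\h.(\i.(h (g i)))))) (\h.(\i.((h i) (\g.(\h.(\i.(h (g i))))))))) (\b.(\c.b))) (\f.(\g.(\h.(f (g h))))))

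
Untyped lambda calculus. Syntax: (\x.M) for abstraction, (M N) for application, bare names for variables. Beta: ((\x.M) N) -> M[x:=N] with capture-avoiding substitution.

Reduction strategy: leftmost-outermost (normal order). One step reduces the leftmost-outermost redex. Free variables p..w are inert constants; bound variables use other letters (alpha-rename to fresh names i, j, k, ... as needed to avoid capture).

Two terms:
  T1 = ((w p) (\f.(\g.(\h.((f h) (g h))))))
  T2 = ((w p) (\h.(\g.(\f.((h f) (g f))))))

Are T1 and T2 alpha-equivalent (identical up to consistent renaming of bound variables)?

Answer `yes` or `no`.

Answer: yes

Derivation:
Term 1: ((w p) (\f.(\g.(\h.((f h) (g h))))))
Term 2: ((w p) (\h.(\g.(\f.((h f) (g f))))))
Alpha-equivalence: compare structure up to binder renaming.
Result: True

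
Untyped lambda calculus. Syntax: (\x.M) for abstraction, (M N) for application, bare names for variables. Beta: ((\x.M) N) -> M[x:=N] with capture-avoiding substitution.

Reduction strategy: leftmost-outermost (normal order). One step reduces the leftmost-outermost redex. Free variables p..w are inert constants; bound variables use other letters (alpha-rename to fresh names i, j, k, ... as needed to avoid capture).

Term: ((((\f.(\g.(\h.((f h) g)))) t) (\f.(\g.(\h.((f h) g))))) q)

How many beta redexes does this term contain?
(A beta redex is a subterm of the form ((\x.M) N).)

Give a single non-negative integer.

Answer: 1

Derivation:
Term: ((((\f.(\g.(\h.((f h) g)))) t) (\f.(\g.(\h.((f h) g))))) q)
  Redex: ((\f.(\g.(\h.((f h) g)))) t)
Total redexes: 1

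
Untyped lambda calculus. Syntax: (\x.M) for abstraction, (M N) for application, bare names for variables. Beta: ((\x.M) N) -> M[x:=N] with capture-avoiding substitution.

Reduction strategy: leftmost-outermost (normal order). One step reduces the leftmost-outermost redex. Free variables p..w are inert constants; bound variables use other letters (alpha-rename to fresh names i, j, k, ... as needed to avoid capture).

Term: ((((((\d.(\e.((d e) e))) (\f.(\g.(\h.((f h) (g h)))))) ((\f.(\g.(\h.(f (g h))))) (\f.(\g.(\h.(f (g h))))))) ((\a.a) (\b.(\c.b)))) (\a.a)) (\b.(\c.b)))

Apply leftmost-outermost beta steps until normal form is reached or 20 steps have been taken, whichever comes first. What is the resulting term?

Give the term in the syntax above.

Step 0: ((((((\d.(\e.((d e) e))) (\f.(\g.(\h.((f h) (g h)))))) ((\f.(\g.(\h.(f (g h))))) (\f.(\g.(\h.(f (g h))))))) ((\a.a) (\b.(\c.b)))) (\a.a)) (\b.(\c.b)))
Step 1: (((((\e.(((\f.(\g.(\h.((f h) (g h))))) e) e)) ((\f.(\g.(\h.(f (g h))))) (\f.(\g.(\h.(f (g h))))))) ((\a.a) (\b.(\c.b)))) (\a.a)) (\b.(\c.b)))
Step 2: ((((((\f.(\g.(\h.((f h) (g h))))) ((\f.(\g.(\h.(f (g h))))) (\f.(\g.(\h.(f (g h))))))) ((\f.(\g.(\h.(f (g h))))) (\f.(\g.(\h.(f (g h))))))) ((\a.a) (\b.(\c.b)))) (\a.a)) (\b.(\c.b)))
Step 3: (((((\g.(\h.((((\f.(\g.(\h.(f (g h))))) (\f.(\g.(\h.(f (g h)))))) h) (g h)))) ((\f.(\g.(\h.(f (g h))))) (\f.(\g.(\h.(f (g h))))))) ((\a.a) (\b.(\c.b)))) (\a.a)) (\b.(\c.b)))
Step 4: ((((\h.((((\f.(\g.(\h.(f (g h))))) (\f.(\g.(\h.(f (g h)))))) h) (((\f.(\g.(\h.(f (g h))))) (\f.(\g.(\h.(f (g h)))))) h))) ((\a.a) (\b.(\c.b)))) (\a.a)) (\b.(\c.b)))
Step 5: ((((((\f.(\g.(\h.(f (g h))))) (\f.(\g.(\h.(f (g h)))))) ((\a.a) (\b.(\c.b)))) (((\f.(\g.(\h.(f (g h))))) (\f.(\g.(\h.(f (g h)))))) ((\a.a) (\b.(\c.b))))) (\a.a)) (\b.(\c.b)))
Step 6: (((((\g.(\h.((\f.(\g.(\h.(f (g h))))) (g h)))) ((\a.a) (\b.(\c.b)))) (((\f.(\g.(\h.(f (g h))))) (\f.(\g.(\h.(f (g h)))))) ((\a.a) (\b.(\c.b))))) (\a.a)) (\b.(\c.b)))
Step 7: ((((\h.((\f.(\g.(\h.(f (g h))))) (((\a.a) (\b.(\c.b))) h))) (((\f.(\g.(\h.(f (g h))))) (\f.(\g.(\h.(f (g h)))))) ((\a.a) (\b.(\c.b))))) (\a.a)) (\b.(\c.b)))
Step 8: ((((\f.(\g.(\h.(f (g h))))) (((\a.a) (\b.(\c.b))) (((\f.(\g.(\h.(f (g h))))) (\f.(\g.(\h.(f (g h)))))) ((\a.a) (\b.(\c.b)))))) (\a.a)) (\b.(\c.b)))
Step 9: (((\g.(\h.((((\a.a) (\b.(\c.b))) (((\f.(\g.(\h.(f (g h))))) (\f.(\g.(\h.(f (g h)))))) ((\a.a) (\b.(\c.b))))) (g h)))) (\a.a)) (\b.(\c.b)))
Step 10: ((\h.((((\a.a) (\b.(\c.b))) (((\f.(\g.(\h.(f (g h))))) (\f.(\g.(\h.(f (g h)))))) ((\a.a) (\b.(\c.b))))) ((\a.a) h))) (\b.(\c.b)))
Step 11: ((((\a.a) (\b.(\c.b))) (((\f.(\g.(\h.(f (g h))))) (\f.(\g.(\h.(f (g h)))))) ((\a.a) (\b.(\c.b))))) ((\a.a) (\b.(\c.b))))
Step 12: (((\b.(\c.b)) (((\f.(\g.(\h.(f (g h))))) (\f.(\g.(\h.(f (g h)))))) ((\a.a) (\b.(\c.b))))) ((\a.a) (\b.(\c.b))))
Step 13: ((\c.(((\f.(\g.(\h.(f (g h))))) (\f.(\g.(\h.(f (g h)))))) ((\a.a) (\b.(\c.b))))) ((\a.a) (\b.(\c.b))))
Step 14: (((\f.(\g.(\h.(f (g h))))) (\f.(\g.(\h.(f (g h)))))) ((\a.a) (\b.(\c.b))))
Step 15: ((\g.(\h.((\f.(\g.(\h.(f (g h))))) (g h)))) ((\a.a) (\b.(\c.b))))
Step 16: (\h.((\f.(\g.(\h.(f (g h))))) (((\a.a) (\b.(\c.b))) h)))
Step 17: (\h.(\g.(\i.((((\a.a) (\b.(\c.b))) h) (g i)))))
Step 18: (\h.(\g.(\i.(((\b.(\c.b)) h) (g i)))))
Step 19: (\h.(\g.(\i.((\c.h) (g i)))))
Step 20: (\h.(\g.(\i.h)))

Answer: (\h.(\g.(\i.h)))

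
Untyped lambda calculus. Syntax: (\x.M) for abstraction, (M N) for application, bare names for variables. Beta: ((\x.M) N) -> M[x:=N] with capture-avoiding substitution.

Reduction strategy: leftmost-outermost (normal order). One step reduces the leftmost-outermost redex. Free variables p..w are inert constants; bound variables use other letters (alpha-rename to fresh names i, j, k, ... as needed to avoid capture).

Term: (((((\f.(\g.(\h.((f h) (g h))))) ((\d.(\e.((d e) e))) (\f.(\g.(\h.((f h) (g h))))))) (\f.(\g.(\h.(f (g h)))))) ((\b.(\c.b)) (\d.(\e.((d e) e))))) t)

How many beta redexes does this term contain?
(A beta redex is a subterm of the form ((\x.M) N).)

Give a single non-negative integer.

Term: (((((\f.(\g.(\h.((f h) (g h))))) ((\d.(\e.((d e) e))) (\f.(\g.(\h.((f h) (g h))))))) (\f.(\g.(\h.(f (g h)))))) ((\b.(\c.b)) (\d.(\e.((d e) e))))) t)
  Redex: ((\f.(\g.(\h.((f h) (g h))))) ((\d.(\e.((d e) e))) (\f.(\g.(\h.((f h) (g h)))))))
  Redex: ((\d.(\e.((d e) e))) (\f.(\g.(\h.((f h) (g h))))))
  Redex: ((\b.(\c.b)) (\d.(\e.((d e) e))))
Total redexes: 3

Answer: 3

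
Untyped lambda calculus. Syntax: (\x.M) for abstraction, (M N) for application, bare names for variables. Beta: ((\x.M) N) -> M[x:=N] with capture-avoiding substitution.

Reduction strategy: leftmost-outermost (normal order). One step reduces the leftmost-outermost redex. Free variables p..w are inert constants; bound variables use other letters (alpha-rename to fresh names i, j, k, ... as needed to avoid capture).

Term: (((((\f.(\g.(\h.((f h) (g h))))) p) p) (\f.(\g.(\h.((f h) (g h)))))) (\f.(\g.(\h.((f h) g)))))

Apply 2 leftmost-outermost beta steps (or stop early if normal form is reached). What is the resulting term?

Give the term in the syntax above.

Step 0: (((((\f.(\g.(\h.((f h) (g h))))) p) p) (\f.(\g.(\h.((f h) (g h)))))) (\f.(\g.(\h.((f h) g)))))
Step 1: ((((\g.(\h.((p h) (g h)))) p) (\f.(\g.(\h.((f h) (g h)))))) (\f.(\g.(\h.((f h) g)))))
Step 2: (((\h.((p h) (p h))) (\f.(\g.(\h.((f h) (g h)))))) (\f.(\g.(\h.((f h) g)))))

Answer: (((\h.((p h) (p h))) (\f.(\g.(\h.((f h) (g h)))))) (\f.(\g.(\h.((f h) g)))))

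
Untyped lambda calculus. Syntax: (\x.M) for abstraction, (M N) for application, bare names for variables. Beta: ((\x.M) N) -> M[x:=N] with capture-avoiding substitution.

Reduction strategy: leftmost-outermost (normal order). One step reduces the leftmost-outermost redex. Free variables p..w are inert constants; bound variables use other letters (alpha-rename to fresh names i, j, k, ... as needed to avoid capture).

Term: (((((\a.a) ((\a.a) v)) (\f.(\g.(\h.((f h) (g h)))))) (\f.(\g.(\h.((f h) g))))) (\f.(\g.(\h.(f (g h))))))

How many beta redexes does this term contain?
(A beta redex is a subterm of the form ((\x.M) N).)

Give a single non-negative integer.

Term: (((((\a.a) ((\a.a) v)) (\f.(\g.(\h.((f h) (g h)))))) (\f.(\g.(\h.((f h) g))))) (\f.(\g.(\h.(f (g h))))))
  Redex: ((\a.a) ((\a.a) v))
  Redex: ((\a.a) v)
Total redexes: 2

Answer: 2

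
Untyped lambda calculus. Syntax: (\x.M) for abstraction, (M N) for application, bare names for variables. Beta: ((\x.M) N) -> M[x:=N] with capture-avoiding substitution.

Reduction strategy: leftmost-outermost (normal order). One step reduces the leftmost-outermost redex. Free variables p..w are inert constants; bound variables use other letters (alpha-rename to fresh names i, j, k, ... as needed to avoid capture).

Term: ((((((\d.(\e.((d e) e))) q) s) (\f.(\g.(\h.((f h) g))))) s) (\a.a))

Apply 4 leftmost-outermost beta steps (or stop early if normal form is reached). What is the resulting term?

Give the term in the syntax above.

Step 0: ((((((\d.(\e.((d e) e))) q) s) (\f.(\g.(\h.((f h) g))))) s) (\a.a))
Step 1: (((((\e.((q e) e)) s) (\f.(\g.(\h.((f h) g))))) s) (\a.a))
Step 2: (((((q s) s) (\f.(\g.(\h.((f h) g))))) s) (\a.a))
Step 3: (normal form reached)

Answer: (((((q s) s) (\f.(\g.(\h.((f h) g))))) s) (\a.a))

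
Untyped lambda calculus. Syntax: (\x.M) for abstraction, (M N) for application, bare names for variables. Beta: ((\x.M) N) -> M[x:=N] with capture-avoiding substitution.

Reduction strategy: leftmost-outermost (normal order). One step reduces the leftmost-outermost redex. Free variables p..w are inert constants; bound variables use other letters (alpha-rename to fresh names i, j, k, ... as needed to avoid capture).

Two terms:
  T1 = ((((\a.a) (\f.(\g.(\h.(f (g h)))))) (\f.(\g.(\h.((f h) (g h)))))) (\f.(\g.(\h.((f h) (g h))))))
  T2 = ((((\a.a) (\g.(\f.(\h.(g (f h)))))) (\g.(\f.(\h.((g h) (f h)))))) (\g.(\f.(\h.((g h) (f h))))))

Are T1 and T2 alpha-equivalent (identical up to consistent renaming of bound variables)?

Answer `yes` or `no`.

Answer: yes

Derivation:
Term 1: ((((\a.a) (\f.(\g.(\h.(f (g h)))))) (\f.(\g.(\h.((f h) (g h)))))) (\f.(\g.(\h.((f h) (g h))))))
Term 2: ((((\a.a) (\g.(\f.(\h.(g (f h)))))) (\g.(\f.(\h.((g h) (f h)))))) (\g.(\f.(\h.((g h) (f h))))))
Alpha-equivalence: compare structure up to binder renaming.
Result: True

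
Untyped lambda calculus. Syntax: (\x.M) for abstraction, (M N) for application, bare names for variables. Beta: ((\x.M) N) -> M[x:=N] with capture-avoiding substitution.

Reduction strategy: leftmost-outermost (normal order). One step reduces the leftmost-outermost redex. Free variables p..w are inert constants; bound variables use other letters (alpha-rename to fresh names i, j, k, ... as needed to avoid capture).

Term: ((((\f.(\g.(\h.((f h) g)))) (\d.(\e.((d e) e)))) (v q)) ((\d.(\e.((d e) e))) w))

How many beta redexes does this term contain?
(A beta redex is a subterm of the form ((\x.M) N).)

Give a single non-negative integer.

Term: ((((\f.(\g.(\h.((f h) g)))) (\d.(\e.((d e) e)))) (v q)) ((\d.(\e.((d e) e))) w))
  Redex: ((\f.(\g.(\h.((f h) g)))) (\d.(\e.((d e) e))))
  Redex: ((\d.(\e.((d e) e))) w)
Total redexes: 2

Answer: 2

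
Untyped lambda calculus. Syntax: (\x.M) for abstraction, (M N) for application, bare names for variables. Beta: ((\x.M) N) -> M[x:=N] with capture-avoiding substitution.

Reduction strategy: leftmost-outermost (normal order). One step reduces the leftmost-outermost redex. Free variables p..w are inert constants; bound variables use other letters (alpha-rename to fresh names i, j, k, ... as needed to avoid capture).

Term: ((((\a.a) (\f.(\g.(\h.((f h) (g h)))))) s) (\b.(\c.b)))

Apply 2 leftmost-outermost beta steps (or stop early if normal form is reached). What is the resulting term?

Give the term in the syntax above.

Answer: ((\g.(\h.((s h) (g h)))) (\b.(\c.b)))

Derivation:
Step 0: ((((\a.a) (\f.(\g.(\h.((f h) (g h)))))) s) (\b.(\c.b)))
Step 1: (((\f.(\g.(\h.((f h) (g h))))) s) (\b.(\c.b)))
Step 2: ((\g.(\h.((s h) (g h)))) (\b.(\c.b)))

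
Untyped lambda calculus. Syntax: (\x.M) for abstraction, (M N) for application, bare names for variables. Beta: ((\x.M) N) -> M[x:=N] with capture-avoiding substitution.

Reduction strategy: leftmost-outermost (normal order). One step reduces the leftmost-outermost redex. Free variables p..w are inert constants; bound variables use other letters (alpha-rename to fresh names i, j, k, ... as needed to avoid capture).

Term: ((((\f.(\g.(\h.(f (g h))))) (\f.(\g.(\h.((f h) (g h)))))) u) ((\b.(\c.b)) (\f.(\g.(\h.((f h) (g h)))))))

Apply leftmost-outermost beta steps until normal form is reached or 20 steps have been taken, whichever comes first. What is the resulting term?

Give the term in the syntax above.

Step 0: ((((\f.(\g.(\h.(f (g h))))) (\f.(\g.(\h.((f h) (g h)))))) u) ((\b.(\c.b)) (\f.(\g.(\h.((f h) (g h)))))))
Step 1: (((\g.(\h.((\f.(\g.(\h.((f h) (g h))))) (g h)))) u) ((\b.(\c.b)) (\f.(\g.(\h.((f h) (g h)))))))
Step 2: ((\h.((\f.(\g.(\h.((f h) (g h))))) (u h))) ((\b.(\c.b)) (\f.(\g.(\h.((f h) (g h)))))))
Step 3: ((\f.(\g.(\h.((f h) (g h))))) (u ((\b.(\c.b)) (\f.(\g.(\h.((f h) (g h))))))))
Step 4: (\g.(\h.(((u ((\b.(\c.b)) (\f.(\g.(\h.((f h) (g h))))))) h) (g h))))
Step 5: (\g.(\h.(((u (\c.(\f.(\g.(\h.((f h) (g h))))))) h) (g h))))

Answer: (\g.(\h.(((u (\c.(\f.(\g.(\h.((f h) (g h))))))) h) (g h))))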